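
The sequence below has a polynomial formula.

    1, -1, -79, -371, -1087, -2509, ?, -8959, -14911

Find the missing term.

-4991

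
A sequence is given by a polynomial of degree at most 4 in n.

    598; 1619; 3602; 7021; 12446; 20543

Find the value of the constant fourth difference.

First differences: 1021, 1983, 3419, 5425, 8097
Second differences: 962, 1436, 2006, 2672
Third differences: 474, 570, 666
Fourth differences: 96, 96

96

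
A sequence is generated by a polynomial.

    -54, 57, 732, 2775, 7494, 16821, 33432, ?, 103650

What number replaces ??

Using the first 7 terms:
Δ: 111, 675, 2043, 4719, 9327, 16611
Δ²: 564, 1368, 2676, 4608, 7284
Δ³: 804, 1308, 1932, 2676
Δ⁴: 504, 624, 744
Δ⁵: 120, 120
Constant fifth difference = 120.
Extend forward: 744 + 120 = 864;  2676 + 864 = 3540;  7284 + 3540 = 10824;  16611 + 10824 = 27435;  33432 + 27435 = 60867

60867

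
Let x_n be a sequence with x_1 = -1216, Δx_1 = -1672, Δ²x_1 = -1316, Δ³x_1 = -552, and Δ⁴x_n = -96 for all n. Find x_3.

-5876

Build the table forward from the leading diagonal:
Fourth differences: -96, -96, -96
Third differences: -552, -648, -744
Second differences: -1316, -1868, -2516
First differences: -1672, -2988, -4856
x: -1216, -2888, -5876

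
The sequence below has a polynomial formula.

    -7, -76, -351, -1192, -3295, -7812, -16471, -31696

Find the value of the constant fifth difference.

-120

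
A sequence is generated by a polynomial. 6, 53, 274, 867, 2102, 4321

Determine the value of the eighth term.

13439

First differences: 47, 221, 593, 1235, 2219
Second differences: 174, 372, 642, 984
Third differences: 198, 270, 342
Fourth differences: 72, 72
The fourth differences are constant (72).
342 + 72 = 414;  984 + 414 = 1398;  2219 + 1398 = 3617;  4321 + 3617 = 7938
414 + 72 = 486;  1398 + 486 = 1884;  3617 + 1884 = 5501;  7938 + 5501 = 13439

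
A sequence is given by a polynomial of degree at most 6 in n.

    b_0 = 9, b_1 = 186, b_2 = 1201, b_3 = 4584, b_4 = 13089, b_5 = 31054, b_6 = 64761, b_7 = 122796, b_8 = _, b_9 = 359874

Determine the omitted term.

216409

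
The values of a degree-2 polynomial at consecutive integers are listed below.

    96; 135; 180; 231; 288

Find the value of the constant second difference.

Δ: 39, 45, 51, 57
Δ²: 6, 6, 6

6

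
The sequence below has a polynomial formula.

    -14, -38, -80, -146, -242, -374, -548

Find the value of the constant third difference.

D1: -24, -42, -66, -96, -132, -174
D2: -18, -24, -30, -36, -42
D3: -6, -6, -6, -6

-6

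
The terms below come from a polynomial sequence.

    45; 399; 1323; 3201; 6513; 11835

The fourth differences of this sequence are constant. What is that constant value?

96

First differences: 354, 924, 1878, 3312, 5322
Second differences: 570, 954, 1434, 2010
Third differences: 384, 480, 576
Fourth differences: 96, 96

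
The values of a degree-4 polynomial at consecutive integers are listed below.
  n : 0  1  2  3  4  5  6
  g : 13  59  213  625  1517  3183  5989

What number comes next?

10373

D1: 46, 154, 412, 892, 1666, 2806
D2: 108, 258, 480, 774, 1140
D3: 150, 222, 294, 366
D4: 72, 72, 72
The fourth differences are constant (72).
366 + 72 = 438;  1140 + 438 = 1578;  2806 + 1578 = 4384;  5989 + 4384 = 10373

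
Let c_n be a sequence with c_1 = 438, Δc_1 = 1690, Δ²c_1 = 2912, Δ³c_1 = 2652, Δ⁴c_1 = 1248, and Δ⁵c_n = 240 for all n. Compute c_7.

Build the table forward from the leading diagonal:
Fifth differences: 240, 240, 240, 240, 240, 240, 240
Fourth differences: 1248, 1488, 1728, 1968, 2208, 2448, 2688
Third differences: 2652, 3900, 5388, 7116, 9084, 11292, 13740
Second differences: 2912, 5564, 9464, 14852, 21968, 31052, 42344
First differences: 1690, 4602, 10166, 19630, 34482, 56450, 87502
c: 438, 2128, 6730, 16896, 36526, 71008, 127458

127458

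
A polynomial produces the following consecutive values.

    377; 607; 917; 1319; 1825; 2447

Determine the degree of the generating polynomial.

D1: 230, 310, 402, 506, 622
D2: 80, 92, 104, 116
D3: 12, 12, 12
The third differences are constant, so the polynomial has degree 3.

3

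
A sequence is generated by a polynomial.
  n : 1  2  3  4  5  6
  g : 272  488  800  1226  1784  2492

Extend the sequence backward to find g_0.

216  312  426  558  708
96  114  132  150
18  18  18
The third differences are constant at 18.
Work back: 96 − 18 = 78;  216 − 78 = 138;  272 − 138 = 134

134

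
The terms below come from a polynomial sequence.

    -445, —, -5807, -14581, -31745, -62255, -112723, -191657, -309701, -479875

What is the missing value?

-1883

Using the last 8 terms:
Δ: -8774  -17164  -30510  -50468  -78934  -118044  -170174
Δ²: -8390  -13346  -19958  -28466  -39110  -52130
Δ³: -4956  -6612  -8508  -10644  -13020
Δ⁴: -1656  -1896  -2136  -2376
Δ⁵: -240  -240  -240
Constant fifth difference = -240.
Extend backward: -1656 + 240 = -1416;  -4956 + 1416 = -3540;  -8390 + 3540 = -4850;  -8774 + 4850 = -3924;  -5807 + 3924 = -1883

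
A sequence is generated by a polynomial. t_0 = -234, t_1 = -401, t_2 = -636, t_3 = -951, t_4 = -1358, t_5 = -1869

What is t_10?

Δ: -167, -235, -315, -407, -511
Δ²: -68, -80, -92, -104
Δ³: -12, -12, -12
Third differences constant at -12.
-104 − 12 = -116;  -511 − 116 = -627;  -1869 − 627 = -2496
-116 − 12 = -128;  -627 − 128 = -755;  -2496 − 755 = -3251
-128 − 12 = -140;  -755 − 140 = -895;  -3251 − 895 = -4146
-140 − 12 = -152;  -895 − 152 = -1047;  -4146 − 1047 = -5193
-152 − 12 = -164;  -1047 − 164 = -1211;  -5193 − 1211 = -6404

-6404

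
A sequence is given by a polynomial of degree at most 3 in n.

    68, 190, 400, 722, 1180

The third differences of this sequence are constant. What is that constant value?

First differences: 122, 210, 322, 458
Second differences: 88, 112, 136
Third differences: 24, 24

24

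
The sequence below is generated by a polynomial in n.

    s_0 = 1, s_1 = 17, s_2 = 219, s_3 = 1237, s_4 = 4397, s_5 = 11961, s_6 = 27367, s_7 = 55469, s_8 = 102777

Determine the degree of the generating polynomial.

5

Δ: 16, 202, 1018, 3160, 7564, 15406, 28102, 47308
Δ²: 186, 816, 2142, 4404, 7842, 12696, 19206
Δ³: 630, 1326, 2262, 3438, 4854, 6510
Δ⁴: 696, 936, 1176, 1416, 1656
Δ⁵: 240, 240, 240, 240
The fifth differences are constant, so the polynomial has degree 5.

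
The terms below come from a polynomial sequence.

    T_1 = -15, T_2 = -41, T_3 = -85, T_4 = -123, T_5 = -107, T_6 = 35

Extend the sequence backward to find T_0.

-7

Δ: -26, -44, -38, 16, 142
Δ²: -18, 6, 54, 126
Δ³: 24, 48, 72
Δ⁴: 24, 24
The fourth differences are constant at 24.
Work back: 24 − 24 = 0;  -18 + 0 = -18;  -26 + 18 = -8;  -15 + 8 = -7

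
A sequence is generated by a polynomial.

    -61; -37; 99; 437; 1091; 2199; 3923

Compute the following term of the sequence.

6449

Δ: 24, 136, 338, 654, 1108, 1724
Δ²: 112, 202, 316, 454, 616
Δ³: 90, 114, 138, 162
Δ⁴: 24, 24, 24
The fourth differences are constant (24).
162 + 24 = 186;  616 + 186 = 802;  1724 + 802 = 2526;  3923 + 2526 = 6449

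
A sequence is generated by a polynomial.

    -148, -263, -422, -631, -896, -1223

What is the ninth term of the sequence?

-2636

First differences: -115 , -159 , -209 , -265 , -327
Second differences: -44 , -50 , -56 , -62
Third differences: -6 , -6 , -6
Third differences constant at -6.
-62 − 6 = -68;  -327 − 68 = -395;  -1223 − 395 = -1618
-68 − 6 = -74;  -395 − 74 = -469;  -1618 − 469 = -2087
-74 − 6 = -80;  -469 − 80 = -549;  -2087 − 549 = -2636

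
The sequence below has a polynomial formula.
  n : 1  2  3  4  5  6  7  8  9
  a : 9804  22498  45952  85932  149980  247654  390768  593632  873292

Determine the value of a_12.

2389588

First differences: 12694 , 23454 , 39980 , 64048 , 97674 , 143114 , 202864 , 279660
Second differences: 10760 , 16526 , 24068 , 33626 , 45440 , 59750 , 76796
Third differences: 5766 , 7542 , 9558 , 11814 , 14310 , 17046
Fourth differences: 1776 , 2016 , 2256 , 2496 , 2736
Fifth differences: 240 , 240 , 240 , 240
The fifth differences are constant (240).
2736 + 240 = 2976;  17046 + 2976 = 20022;  76796 + 20022 = 96818;  279660 + 96818 = 376478;  873292 + 376478 = 1249770
2976 + 240 = 3216;  20022 + 3216 = 23238;  96818 + 23238 = 120056;  376478 + 120056 = 496534;  1249770 + 496534 = 1746304
3216 + 240 = 3456;  23238 + 3456 = 26694;  120056 + 26694 = 146750;  496534 + 146750 = 643284;  1746304 + 643284 = 2389588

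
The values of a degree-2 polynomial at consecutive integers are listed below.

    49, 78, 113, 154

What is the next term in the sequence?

201

D1: 29, 35, 41
D2: 6, 6
Second differences constant at 6.
41 + 6 = 47;  154 + 47 = 201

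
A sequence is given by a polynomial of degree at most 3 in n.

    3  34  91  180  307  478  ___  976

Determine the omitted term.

Using the first 6 terms:
Δ: 31, 57, 89, 127, 171
Δ²: 26, 32, 38, 44
Δ³: 6, 6, 6
Constant third difference = 6.
Extend forward: 44 + 6 = 50;  171 + 50 = 221;  478 + 221 = 699

699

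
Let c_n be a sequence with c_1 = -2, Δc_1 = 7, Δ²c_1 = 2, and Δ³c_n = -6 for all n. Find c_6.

Build the table forward from the leading diagonal:
Third differences: -6, -6, -6, -6, -6, -6
Second differences: 2, -4, -10, -16, -22, -28
First differences: 7, 9, 5, -5, -21, -43
c: -2, 5, 14, 19, 14, -7

-7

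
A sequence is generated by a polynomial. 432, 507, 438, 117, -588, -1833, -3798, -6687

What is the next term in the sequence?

-10728

First differences: 75, -69, -321, -705, -1245, -1965, -2889
Second differences: -144, -252, -384, -540, -720, -924
Third differences: -108, -132, -156, -180, -204
Fourth differences: -24, -24, -24, -24
The fourth differences are constant (-24).
-204 − 24 = -228;  -924 − 228 = -1152;  -2889 − 1152 = -4041;  -6687 − 4041 = -10728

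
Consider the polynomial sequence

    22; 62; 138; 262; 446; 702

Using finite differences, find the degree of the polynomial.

3

Δ: 40, 76, 124, 184, 256
Δ²: 36, 48, 60, 72
Δ³: 12, 12, 12
The third differences are constant, so the polynomial has degree 3.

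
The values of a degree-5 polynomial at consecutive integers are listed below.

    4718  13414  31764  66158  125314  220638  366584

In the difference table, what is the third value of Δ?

34394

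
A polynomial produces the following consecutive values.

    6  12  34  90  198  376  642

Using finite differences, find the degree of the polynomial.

3

D1: 6, 22, 56, 108, 178, 266
D2: 16, 34, 52, 70, 88
D3: 18, 18, 18, 18
The third differences are constant, so the polynomial has degree 3.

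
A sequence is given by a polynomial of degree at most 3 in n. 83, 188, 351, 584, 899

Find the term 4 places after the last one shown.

3219

105, 163, 233, 315
58, 70, 82
12, 12
The third differences are constant (12).
82 + 12 = 94;  315 + 94 = 409;  899 + 409 = 1308
94 + 12 = 106;  409 + 106 = 515;  1308 + 515 = 1823
106 + 12 = 118;  515 + 118 = 633;  1823 + 633 = 2456
118 + 12 = 130;  633 + 130 = 763;  2456 + 763 = 3219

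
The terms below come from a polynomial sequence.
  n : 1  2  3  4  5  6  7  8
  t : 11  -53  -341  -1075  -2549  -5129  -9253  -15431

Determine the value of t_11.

-52469

-64  -288  -734  -1474  -2580  -4124  -6178
-224  -446  -740  -1106  -1544  -2054
-222  -294  -366  -438  -510
-72  -72  -72  -72
Constant fourth difference = -72, so extend:
-510 − 72 = -582;  -2054 − 582 = -2636;  -6178 − 2636 = -8814;  -15431 − 8814 = -24245
-582 − 72 = -654;  -2636 − 654 = -3290;  -8814 − 3290 = -12104;  -24245 − 12104 = -36349
-654 − 72 = -726;  -3290 − 726 = -4016;  -12104 − 4016 = -16120;  -36349 − 16120 = -52469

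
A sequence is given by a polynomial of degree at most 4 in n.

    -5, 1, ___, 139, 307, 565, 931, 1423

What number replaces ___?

Using the last 5 terms:
168  258  366  492
90  108  126
18  18
Constant third difference = 18.
Extend backward: 90 − 18 = 72;  168 − 72 = 96;  139 − 96 = 43

43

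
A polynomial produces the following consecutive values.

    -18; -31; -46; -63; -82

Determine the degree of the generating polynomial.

First differences: -13, -15, -17, -19
Second differences: -2, -2, -2
The second differences are constant, so the polynomial has degree 2.

2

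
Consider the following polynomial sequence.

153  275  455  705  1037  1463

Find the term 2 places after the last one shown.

2645

First differences: 122, 180, 250, 332, 426
Second differences: 58, 70, 82, 94
Third differences: 12, 12, 12
Constant third difference = 12, so extend:
94 + 12 = 106;  426 + 106 = 532;  1463 + 532 = 1995
106 + 12 = 118;  532 + 118 = 650;  1995 + 650 = 2645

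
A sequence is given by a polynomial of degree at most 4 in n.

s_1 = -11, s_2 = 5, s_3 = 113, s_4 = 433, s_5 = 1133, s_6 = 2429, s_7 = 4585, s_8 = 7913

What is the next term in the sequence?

12773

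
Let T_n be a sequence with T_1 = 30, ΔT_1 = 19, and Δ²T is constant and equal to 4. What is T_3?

72

Build the table forward from the leading diagonal:
Δ²: 4, 4, 4
Δ: 19, 23, 27
T: 30, 49, 72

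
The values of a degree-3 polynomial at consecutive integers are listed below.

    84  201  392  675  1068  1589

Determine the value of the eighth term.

First differences: 117, 191, 283, 393, 521
Second differences: 74, 92, 110, 128
Third differences: 18, 18, 18
The third differences are constant (18).
128 + 18 = 146;  521 + 146 = 667;  1589 + 667 = 2256
146 + 18 = 164;  667 + 164 = 831;  2256 + 831 = 3087

3087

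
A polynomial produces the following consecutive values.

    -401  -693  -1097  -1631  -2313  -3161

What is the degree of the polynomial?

3

-292, -404, -534, -682, -848
-112, -130, -148, -166
-18, -18, -18
The third differences are constant, so the polynomial has degree 3.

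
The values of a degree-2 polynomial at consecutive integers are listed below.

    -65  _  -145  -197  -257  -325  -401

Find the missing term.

-101

Using the last 5 terms:
D1: -52, -60, -68, -76
D2: -8, -8, -8
Constant second difference = -8.
Extend backward: -52 + 8 = -44;  -145 + 44 = -101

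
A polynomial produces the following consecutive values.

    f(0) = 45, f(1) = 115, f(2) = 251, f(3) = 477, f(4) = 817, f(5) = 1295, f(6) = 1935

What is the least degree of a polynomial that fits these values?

First differences: 70, 136, 226, 340, 478, 640
Second differences: 66, 90, 114, 138, 162
Third differences: 24, 24, 24, 24
The third differences are constant, so the polynomial has degree 3.

3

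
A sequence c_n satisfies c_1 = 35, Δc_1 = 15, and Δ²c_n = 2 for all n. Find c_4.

86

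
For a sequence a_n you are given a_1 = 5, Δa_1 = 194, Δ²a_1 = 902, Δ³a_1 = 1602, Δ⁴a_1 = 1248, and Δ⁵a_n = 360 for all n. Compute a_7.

67619

Build the table forward from the leading diagonal:
Δ⁵: 360, 360, 360, 360, 360, 360, 360
Δ⁴: 1248, 1608, 1968, 2328, 2688, 3048, 3408
Δ³: 1602, 2850, 4458, 6426, 8754, 11442, 14490
Δ²: 902, 2504, 5354, 9812, 16238, 24992, 36434
Δ: 194, 1096, 3600, 8954, 18766, 35004, 59996
a: 5, 199, 1295, 4895, 13849, 32615, 67619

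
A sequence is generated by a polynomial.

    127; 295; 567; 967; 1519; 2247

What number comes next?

3175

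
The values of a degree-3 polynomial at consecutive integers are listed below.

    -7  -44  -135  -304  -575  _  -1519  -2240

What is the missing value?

Using the first 5 terms:
-37, -91, -169, -271
-54, -78, -102
-24, -24
Constant third difference = -24.
Extend forward: -102 − 24 = -126;  -271 − 126 = -397;  -575 − 397 = -972

-972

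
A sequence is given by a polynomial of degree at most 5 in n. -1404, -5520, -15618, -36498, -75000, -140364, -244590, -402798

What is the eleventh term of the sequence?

-1406874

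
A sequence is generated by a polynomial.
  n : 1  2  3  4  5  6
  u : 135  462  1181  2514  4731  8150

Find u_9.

29519

Δ: 327, 719, 1333, 2217, 3419
Δ²: 392, 614, 884, 1202
Δ³: 222, 270, 318
Δ⁴: 48, 48
Fourth differences constant at 48.
318 + 48 = 366;  1202 + 366 = 1568;  3419 + 1568 = 4987;  8150 + 4987 = 13137
366 + 48 = 414;  1568 + 414 = 1982;  4987 + 1982 = 6969;  13137 + 6969 = 20106
414 + 48 = 462;  1982 + 462 = 2444;  6969 + 2444 = 9413;  20106 + 9413 = 29519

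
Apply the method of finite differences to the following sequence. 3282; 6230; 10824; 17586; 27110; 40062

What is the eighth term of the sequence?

79274

Δ: 2948  4594  6762  9524  12952
Δ²: 1646  2168  2762  3428
Δ³: 522  594  666
Δ⁴: 72  72
Constant fourth difference = 72, so extend:
666 + 72 = 738;  3428 + 738 = 4166;  12952 + 4166 = 17118;  40062 + 17118 = 57180
738 + 72 = 810;  4166 + 810 = 4976;  17118 + 4976 = 22094;  57180 + 22094 = 79274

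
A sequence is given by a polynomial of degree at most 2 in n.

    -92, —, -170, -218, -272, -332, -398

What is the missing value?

Using the last 5 terms:
-48, -54, -60, -66
-6, -6, -6
Constant second difference = -6.
Extend backward: -48 + 6 = -42;  -170 + 42 = -128

-128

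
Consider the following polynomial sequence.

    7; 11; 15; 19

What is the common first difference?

4

First differences: 4, 4, 4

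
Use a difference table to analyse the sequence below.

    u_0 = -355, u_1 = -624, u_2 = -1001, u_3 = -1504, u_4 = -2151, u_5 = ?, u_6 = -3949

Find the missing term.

-2960

Using the first 5 terms:
First differences: -269  -377  -503  -647
Second differences: -108  -126  -144
Third differences: -18  -18
Constant third difference = -18.
Extend forward: -144 − 18 = -162;  -647 − 162 = -809;  -2151 − 809 = -2960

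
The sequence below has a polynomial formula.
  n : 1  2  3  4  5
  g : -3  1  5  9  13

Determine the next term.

D1: 4, 4, 4, 4
First differences constant at 4.
13 + 4 = 17

17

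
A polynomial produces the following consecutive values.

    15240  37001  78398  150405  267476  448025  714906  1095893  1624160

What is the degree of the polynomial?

Δ: 21761, 41397, 72007, 117071, 180549, 266881, 380987, 528267
Δ²: 19636, 30610, 45064, 63478, 86332, 114106, 147280
Δ³: 10974, 14454, 18414, 22854, 27774, 33174
Δ⁴: 3480, 3960, 4440, 4920, 5400
Δ⁵: 480, 480, 480, 480
The fifth differences are constant, so the polynomial has degree 5.

5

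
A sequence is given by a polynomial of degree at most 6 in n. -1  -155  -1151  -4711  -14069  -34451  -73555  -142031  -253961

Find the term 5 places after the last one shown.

-2259011

First differences: -154, -996, -3560, -9358, -20382, -39104, -68476, -111930
Second differences: -842, -2564, -5798, -11024, -18722, -29372, -43454
Third differences: -1722, -3234, -5226, -7698, -10650, -14082
Fourth differences: -1512, -1992, -2472, -2952, -3432
Fifth differences: -480, -480, -480, -480
Fifth differences constant at -480.
-3432 − 480 = -3912;  -14082 − 3912 = -17994;  -43454 − 17994 = -61448;  -111930 − 61448 = -173378;  -253961 − 173378 = -427339
-3912 − 480 = -4392;  -17994 − 4392 = -22386;  -61448 − 22386 = -83834;  -173378 − 83834 = -257212;  -427339 − 257212 = -684551
-4392 − 480 = -4872;  -22386 − 4872 = -27258;  -83834 − 27258 = -111092;  -257212 − 111092 = -368304;  -684551 − 368304 = -1052855
-4872 − 480 = -5352;  -27258 − 5352 = -32610;  -111092 − 32610 = -143702;  -368304 − 143702 = -512006;  -1052855 − 512006 = -1564861
-5352 − 480 = -5832;  -32610 − 5832 = -38442;  -143702 − 38442 = -182144;  -512006 − 182144 = -694150;  -1564861 − 694150 = -2259011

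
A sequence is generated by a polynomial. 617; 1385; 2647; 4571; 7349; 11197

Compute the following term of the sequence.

16355

D1: 768  1262  1924  2778  3848
D2: 494  662  854  1070
D3: 168  192  216
D4: 24  24
The fourth differences are constant (24).
216 + 24 = 240;  1070 + 240 = 1310;  3848 + 1310 = 5158;  11197 + 5158 = 16355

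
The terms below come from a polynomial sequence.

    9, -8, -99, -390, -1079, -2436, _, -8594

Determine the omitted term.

Using the first 6 terms:
First differences: -17  -91  -291  -689  -1357
Second differences: -74  -200  -398  -668
Third differences: -126  -198  -270
Fourth differences: -72  -72
Constant fourth difference = -72.
Extend forward: -270 − 72 = -342;  -668 − 342 = -1010;  -1357 − 1010 = -2367;  -2436 − 2367 = -4803

-4803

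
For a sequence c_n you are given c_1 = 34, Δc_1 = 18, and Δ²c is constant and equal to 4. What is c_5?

Build the table forward from the leading diagonal:
D2: 4  4  4  4  4
D1: 18  22  26  30  34
c: 34  52  74  100  130

130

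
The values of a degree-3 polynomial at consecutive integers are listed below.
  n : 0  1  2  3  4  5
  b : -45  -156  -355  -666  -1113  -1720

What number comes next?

-2511

D1: -111  -199  -311  -447  -607
D2: -88  -112  -136  -160
D3: -24  -24  -24
The third differences are constant (-24).
-160 − 24 = -184;  -607 − 184 = -791;  -1720 − 791 = -2511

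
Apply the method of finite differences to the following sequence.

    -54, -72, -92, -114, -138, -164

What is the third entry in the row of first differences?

-22

D1: -18, -20, -22, -24, -26
D2: -2, -2, -2, -2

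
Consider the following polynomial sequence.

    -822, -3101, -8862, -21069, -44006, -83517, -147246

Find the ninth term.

-388374

-2279, -5761, -12207, -22937, -39511, -63729
-3482, -6446, -10730, -16574, -24218
-2964, -4284, -5844, -7644
-1320, -1560, -1800
-240, -240
The fifth differences are constant (-240).
-1800 − 240 = -2040;  -7644 − 2040 = -9684;  -24218 − 9684 = -33902;  -63729 − 33902 = -97631;  -147246 − 97631 = -244877
-2040 − 240 = -2280;  -9684 − 2280 = -11964;  -33902 − 11964 = -45866;  -97631 − 45866 = -143497;  -244877 − 143497 = -388374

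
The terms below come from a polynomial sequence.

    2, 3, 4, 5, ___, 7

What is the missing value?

6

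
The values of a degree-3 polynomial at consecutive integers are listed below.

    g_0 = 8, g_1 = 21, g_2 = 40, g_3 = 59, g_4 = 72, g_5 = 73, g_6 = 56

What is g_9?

-163

13, 19, 19, 13, 1, -17
6, 0, -6, -12, -18
-6, -6, -6, -6
Constant third difference = -6, so extend:
-18 − 6 = -24;  -17 − 24 = -41;  56 − 41 = 15
-24 − 6 = -30;  -41 − 30 = -71;  15 − 71 = -56
-30 − 6 = -36;  -71 − 36 = -107;  -56 − 107 = -163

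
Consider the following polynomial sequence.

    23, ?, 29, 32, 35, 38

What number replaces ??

Using the last 4 terms:
D1: 3  3  3
Constant first difference = 3.
Extend backward: 29 − 3 = 26

26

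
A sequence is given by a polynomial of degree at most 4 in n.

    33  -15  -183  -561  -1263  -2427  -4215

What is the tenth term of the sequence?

Δ: -48 , -168 , -378 , -702 , -1164 , -1788
Δ²: -120 , -210 , -324 , -462 , -624
Δ³: -90 , -114 , -138 , -162
Δ⁴: -24 , -24 , -24
Constant fourth difference = -24, so extend:
-162 − 24 = -186;  -624 − 186 = -810;  -1788 − 810 = -2598;  -4215 − 2598 = -6813
-186 − 24 = -210;  -810 − 210 = -1020;  -2598 − 1020 = -3618;  -6813 − 3618 = -10431
-210 − 24 = -234;  -1020 − 234 = -1254;  -3618 − 1254 = -4872;  -10431 − 4872 = -15303

-15303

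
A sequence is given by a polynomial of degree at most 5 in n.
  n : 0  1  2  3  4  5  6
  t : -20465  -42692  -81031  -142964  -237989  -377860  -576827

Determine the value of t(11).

D1: -22227, -38339, -61933, -95025, -139871, -198967
D2: -16112, -23594, -33092, -44846, -59096
D3: -7482, -9498, -11754, -14250
D4: -2016, -2256, -2496
D5: -240, -240
The fifth differences are constant (-240).
-2496 − 240 = -2736;  -14250 − 2736 = -16986;  -59096 − 16986 = -76082;  -198967 − 76082 = -275049;  -576827 − 275049 = -851876
-2736 − 240 = -2976;  -16986 − 2976 = -19962;  -76082 − 19962 = -96044;  -275049 − 96044 = -371093;  -851876 − 371093 = -1222969
-2976 − 240 = -3216;  -19962 − 3216 = -23178;  -96044 − 23178 = -119222;  -371093 − 119222 = -490315;  -1222969 − 490315 = -1713284
-3216 − 240 = -3456;  -23178 − 3456 = -26634;  -119222 − 26634 = -145856;  -490315 − 145856 = -636171;  -1713284 − 636171 = -2349455
-3456 − 240 = -3696;  -26634 − 3696 = -30330;  -145856 − 30330 = -176186;  -636171 − 176186 = -812357;  -2349455 − 812357 = -3161812

-3161812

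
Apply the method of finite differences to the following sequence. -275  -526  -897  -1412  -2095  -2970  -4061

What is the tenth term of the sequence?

-251, -371, -515, -683, -875, -1091
-120, -144, -168, -192, -216
-24, -24, -24, -24
The third differences are constant (-24).
-216 − 24 = -240;  -1091 − 240 = -1331;  -4061 − 1331 = -5392
-240 − 24 = -264;  -1331 − 264 = -1595;  -5392 − 1595 = -6987
-264 − 24 = -288;  -1595 − 288 = -1883;  -6987 − 1883 = -8870

-8870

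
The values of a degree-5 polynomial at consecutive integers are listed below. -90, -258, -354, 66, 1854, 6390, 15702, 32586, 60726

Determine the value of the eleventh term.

170670

First differences: -168  -96  420  1788  4536  9312  16884  28140
Second differences: 72  516  1368  2748  4776  7572  11256
Third differences: 444  852  1380  2028  2796  3684
Fourth differences: 408  528  648  768  888
Fifth differences: 120  120  120  120
The fifth differences are constant (120).
888 + 120 = 1008;  3684 + 1008 = 4692;  11256 + 4692 = 15948;  28140 + 15948 = 44088;  60726 + 44088 = 104814
1008 + 120 = 1128;  4692 + 1128 = 5820;  15948 + 5820 = 21768;  44088 + 21768 = 65856;  104814 + 65856 = 170670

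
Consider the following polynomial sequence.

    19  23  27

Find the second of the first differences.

4

First differences: 4, 4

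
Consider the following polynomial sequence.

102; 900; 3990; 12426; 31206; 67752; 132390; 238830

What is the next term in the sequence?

Δ: 798, 3090, 8436, 18780, 36546, 64638, 106440
Δ²: 2292, 5346, 10344, 17766, 28092, 41802
Δ³: 3054, 4998, 7422, 10326, 13710
Δ⁴: 1944, 2424, 2904, 3384
Δ⁵: 480, 480, 480
Constant fifth difference = 480, so extend:
3384 + 480 = 3864;  13710 + 3864 = 17574;  41802 + 17574 = 59376;  106440 + 59376 = 165816;  238830 + 165816 = 404646

404646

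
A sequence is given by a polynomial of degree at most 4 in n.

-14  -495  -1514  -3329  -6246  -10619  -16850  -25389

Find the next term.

-36734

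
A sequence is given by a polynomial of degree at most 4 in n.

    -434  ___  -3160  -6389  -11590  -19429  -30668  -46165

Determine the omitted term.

Using the last 6 terms:
D1: -3229, -5201, -7839, -11239, -15497
D2: -1972, -2638, -3400, -4258
D3: -666, -762, -858
D4: -96, -96
Constant fourth difference = -96.
Extend backward: -666 + 96 = -570;  -1972 + 570 = -1402;  -3229 + 1402 = -1827;  -3160 + 1827 = -1333

-1333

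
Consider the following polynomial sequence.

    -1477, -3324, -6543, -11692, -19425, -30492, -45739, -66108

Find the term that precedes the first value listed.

-540

D1: -1847, -3219, -5149, -7733, -11067, -15247, -20369
D2: -1372, -1930, -2584, -3334, -4180, -5122
D3: -558, -654, -750, -846, -942
D4: -96, -96, -96, -96
The fourth differences are constant at -96.
Work back: -558 + 96 = -462;  -1372 + 462 = -910;  -1847 + 910 = -937;  -1477 + 937 = -540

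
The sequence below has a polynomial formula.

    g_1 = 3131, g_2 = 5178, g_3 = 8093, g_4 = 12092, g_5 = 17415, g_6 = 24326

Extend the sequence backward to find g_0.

1760

Δ: 2047  2915  3999  5323  6911
Δ²: 868  1084  1324  1588
Δ³: 216  240  264
Δ⁴: 24  24
The fourth differences are constant at 24.
Work back: 216 − 24 = 192;  868 − 192 = 676;  2047 − 676 = 1371;  3131 − 1371 = 1760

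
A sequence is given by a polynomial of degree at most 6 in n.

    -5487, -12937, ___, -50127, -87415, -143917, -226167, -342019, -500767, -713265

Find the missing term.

-26719

Using the last 7 terms:
Δ: -37288, -56502, -82250, -115852, -158748, -212498
Δ²: -19214, -25748, -33602, -42896, -53750
Δ³: -6534, -7854, -9294, -10854
Δ⁴: -1320, -1440, -1560
Δ⁵: -120, -120
Constant fifth difference = -120.
Extend backward: -1320 + 120 = -1200;  -6534 + 1200 = -5334;  -19214 + 5334 = -13880;  -37288 + 13880 = -23408;  -50127 + 23408 = -26719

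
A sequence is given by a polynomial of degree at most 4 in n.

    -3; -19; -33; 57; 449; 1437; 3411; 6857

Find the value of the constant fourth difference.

D1: -16, -14, 90, 392, 988, 1974, 3446
D2: 2, 104, 302, 596, 986, 1472
D3: 102, 198, 294, 390, 486
D4: 96, 96, 96, 96

96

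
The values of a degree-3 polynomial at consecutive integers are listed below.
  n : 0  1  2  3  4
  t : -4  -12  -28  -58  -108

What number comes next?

D1: -8 , -16 , -30 , -50
D2: -8 , -14 , -20
D3: -6 , -6
Third differences constant at -6.
-20 − 6 = -26;  -50 − 26 = -76;  -108 − 76 = -184

-184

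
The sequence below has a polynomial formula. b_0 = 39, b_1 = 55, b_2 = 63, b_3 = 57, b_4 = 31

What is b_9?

D1: 16  8  -6  -26
D2: -8  -14  -20
D3: -6  -6
Third differences constant at -6.
-20 − 6 = -26;  -26 − 26 = -52;  31 − 52 = -21
-26 − 6 = -32;  -52 − 32 = -84;  -21 − 84 = -105
-32 − 6 = -38;  -84 − 38 = -122;  -105 − 122 = -227
-38 − 6 = -44;  -122 − 44 = -166;  -227 − 166 = -393
-44 − 6 = -50;  -166 − 50 = -216;  -393 − 216 = -609

-609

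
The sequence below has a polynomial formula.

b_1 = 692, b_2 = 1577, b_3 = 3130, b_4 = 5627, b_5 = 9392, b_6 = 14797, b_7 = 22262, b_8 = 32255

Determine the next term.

45292

Δ: 885 , 1553 , 2497 , 3765 , 5405 , 7465 , 9993
Δ²: 668 , 944 , 1268 , 1640 , 2060 , 2528
Δ³: 276 , 324 , 372 , 420 , 468
Δ⁴: 48 , 48 , 48 , 48
Constant fourth difference = 48, so extend:
468 + 48 = 516;  2528 + 516 = 3044;  9993 + 3044 = 13037;  32255 + 13037 = 45292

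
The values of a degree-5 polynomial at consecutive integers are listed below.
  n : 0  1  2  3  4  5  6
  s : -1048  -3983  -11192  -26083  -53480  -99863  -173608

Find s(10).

Δ: -2935, -7209, -14891, -27397, -46383, -73745
Δ²: -4274, -7682, -12506, -18986, -27362
Δ³: -3408, -4824, -6480, -8376
Δ⁴: -1416, -1656, -1896
Δ⁵: -240, -240
Constant fifth difference = -240, so extend:
-1896 − 240 = -2136;  -8376 − 2136 = -10512;  -27362 − 10512 = -37874;  -73745 − 37874 = -111619;  -173608 − 111619 = -285227
-2136 − 240 = -2376;  -10512 − 2376 = -12888;  -37874 − 12888 = -50762;  -111619 − 50762 = -162381;  -285227 − 162381 = -447608
-2376 − 240 = -2616;  -12888 − 2616 = -15504;  -50762 − 15504 = -66266;  -162381 − 66266 = -228647;  -447608 − 228647 = -676255
-2616 − 240 = -2856;  -15504 − 2856 = -18360;  -66266 − 18360 = -84626;  -228647 − 84626 = -313273;  -676255 − 313273 = -989528

-989528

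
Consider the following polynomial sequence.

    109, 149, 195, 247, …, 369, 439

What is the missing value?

305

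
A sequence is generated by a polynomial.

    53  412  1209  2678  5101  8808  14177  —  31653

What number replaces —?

21634

Using the first 7 terms:
D1: 359, 797, 1469, 2423, 3707, 5369
D2: 438, 672, 954, 1284, 1662
D3: 234, 282, 330, 378
D4: 48, 48, 48
Constant fourth difference = 48.
Extend forward: 378 + 48 = 426;  1662 + 426 = 2088;  5369 + 2088 = 7457;  14177 + 7457 = 21634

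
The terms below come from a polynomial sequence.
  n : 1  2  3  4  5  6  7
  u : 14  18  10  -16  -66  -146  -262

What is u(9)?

First differences: 4  -8  -26  -50  -80  -116
Second differences: -12  -18  -24  -30  -36
Third differences: -6  -6  -6  -6
The third differences are constant (-6).
-36 − 6 = -42;  -116 − 42 = -158;  -262 − 158 = -420
-42 − 6 = -48;  -158 − 48 = -206;  -420 − 206 = -626

-626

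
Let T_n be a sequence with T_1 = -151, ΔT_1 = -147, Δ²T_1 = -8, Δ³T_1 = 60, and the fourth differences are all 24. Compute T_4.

Build the table forward from the leading diagonal:
Δ⁴: 24, 24, 24, 24
Δ³: 60, 84, 108, 132
Δ²: -8, 52, 136, 244
Δ: -147, -155, -103, 33
T: -151, -298, -453, -556

-556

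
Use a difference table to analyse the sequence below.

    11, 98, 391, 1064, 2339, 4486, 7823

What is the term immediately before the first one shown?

4

First differences: 87, 293, 673, 1275, 2147, 3337
Second differences: 206, 380, 602, 872, 1190
Third differences: 174, 222, 270, 318
Fourth differences: 48, 48, 48
The fourth differences are constant at 48.
Work back: 174 − 48 = 126;  206 − 126 = 80;  87 − 80 = 7;  11 − 7 = 4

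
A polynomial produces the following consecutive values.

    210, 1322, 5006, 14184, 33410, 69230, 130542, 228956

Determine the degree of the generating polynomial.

Δ: 1112, 3684, 9178, 19226, 35820, 61312, 98414
Δ²: 2572, 5494, 10048, 16594, 25492, 37102
Δ³: 2922, 4554, 6546, 8898, 11610
Δ⁴: 1632, 1992, 2352, 2712
Δ⁵: 360, 360, 360
The fifth differences are constant, so the polynomial has degree 5.

5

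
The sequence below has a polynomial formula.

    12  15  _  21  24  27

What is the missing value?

18

Using the last 3 terms:
D1: 3, 3
Constant first difference = 3.
Extend backward: 21 − 3 = 18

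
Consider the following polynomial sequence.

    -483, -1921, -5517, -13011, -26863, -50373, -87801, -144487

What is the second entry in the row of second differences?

-3898

D1: -1438, -3596, -7494, -13852, -23510, -37428, -56686
D2: -2158, -3898, -6358, -9658, -13918, -19258
D3: -1740, -2460, -3300, -4260, -5340
D4: -720, -840, -960, -1080
D5: -120, -120, -120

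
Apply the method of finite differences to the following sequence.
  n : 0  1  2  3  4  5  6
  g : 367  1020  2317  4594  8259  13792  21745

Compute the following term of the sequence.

32742

D1: 653, 1297, 2277, 3665, 5533, 7953
D2: 644, 980, 1388, 1868, 2420
D3: 336, 408, 480, 552
D4: 72, 72, 72
Fourth differences constant at 72.
552 + 72 = 624;  2420 + 624 = 3044;  7953 + 3044 = 10997;  21745 + 10997 = 32742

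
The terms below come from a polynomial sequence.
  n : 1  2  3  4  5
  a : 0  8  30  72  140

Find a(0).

0

D1: 8, 22, 42, 68
D2: 14, 20, 26
D3: 6, 6
The third differences are constant at 6.
Work back: 14 − 6 = 8;  8 − 8 = 0;  0 + 0 = 0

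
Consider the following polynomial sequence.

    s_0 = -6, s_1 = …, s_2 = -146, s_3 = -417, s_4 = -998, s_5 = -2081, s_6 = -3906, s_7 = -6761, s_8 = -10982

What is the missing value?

-41

Using the last 7 terms:
First differences: -271, -581, -1083, -1825, -2855, -4221
Second differences: -310, -502, -742, -1030, -1366
Third differences: -192, -240, -288, -336
Fourth differences: -48, -48, -48
Constant fourth difference = -48.
Extend backward: -192 + 48 = -144;  -310 + 144 = -166;  -271 + 166 = -105;  -146 + 105 = -41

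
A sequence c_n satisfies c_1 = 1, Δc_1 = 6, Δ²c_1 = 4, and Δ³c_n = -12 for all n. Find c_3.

Build the table forward from the leading diagonal:
Δ³: -12  -12  -12
Δ²: 4  -8  -20
Δ: 6  10  2
c: 1  7  17

17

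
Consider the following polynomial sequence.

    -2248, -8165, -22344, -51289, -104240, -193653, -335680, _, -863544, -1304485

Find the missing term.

Using the first 7 terms:
First differences: -5917  -14179  -28945  -52951  -89413  -142027
Second differences: -8262  -14766  -24006  -36462  -52614
Third differences: -6504  -9240  -12456  -16152
Fourth differences: -2736  -3216  -3696
Fifth differences: -480  -480
Constant fifth difference = -480.
Extend forward: -3696 − 480 = -4176;  -16152 − 4176 = -20328;  -52614 − 20328 = -72942;  -142027 − 72942 = -214969;  -335680 − 214969 = -550649

-550649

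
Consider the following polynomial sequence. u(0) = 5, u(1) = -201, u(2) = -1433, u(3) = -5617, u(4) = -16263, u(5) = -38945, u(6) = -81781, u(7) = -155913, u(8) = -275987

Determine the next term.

D1: -206 , -1232 , -4184 , -10646 , -22682 , -42836 , -74132 , -120074
D2: -1026 , -2952 , -6462 , -12036 , -20154 , -31296 , -45942
D3: -1926 , -3510 , -5574 , -8118 , -11142 , -14646
D4: -1584 , -2064 , -2544 , -3024 , -3504
D5: -480 , -480 , -480 , -480
The fifth differences are constant (-480).
-3504 − 480 = -3984;  -14646 − 3984 = -18630;  -45942 − 18630 = -64572;  -120074 − 64572 = -184646;  -275987 − 184646 = -460633

-460633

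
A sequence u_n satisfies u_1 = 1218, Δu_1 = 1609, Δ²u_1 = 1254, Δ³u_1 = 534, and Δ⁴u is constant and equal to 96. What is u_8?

60865

Build the table forward from the leading diagonal:
Δ⁴: 96  96  96  96  96  96  96  96
Δ³: 534  630  726  822  918  1014  1110  1206
Δ²: 1254  1788  2418  3144  3966  4884  5898  7008
Δ: 1609  2863  4651  7069  10213  14179  19063  24961
u: 1218  2827  5690  10341  17410  27623  41802  60865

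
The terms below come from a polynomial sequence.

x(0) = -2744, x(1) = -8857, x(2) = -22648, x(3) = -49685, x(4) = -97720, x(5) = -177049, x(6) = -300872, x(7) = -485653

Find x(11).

-2298037

Δ: -6113, -13791, -27037, -48035, -79329, -123823, -184781
Δ²: -7678, -13246, -20998, -31294, -44494, -60958
Δ³: -5568, -7752, -10296, -13200, -16464
Δ⁴: -2184, -2544, -2904, -3264
Δ⁵: -360, -360, -360
The fifth differences are constant (-360).
-3264 − 360 = -3624;  -16464 − 3624 = -20088;  -60958 − 20088 = -81046;  -184781 − 81046 = -265827;  -485653 − 265827 = -751480
-3624 − 360 = -3984;  -20088 − 3984 = -24072;  -81046 − 24072 = -105118;  -265827 − 105118 = -370945;  -751480 − 370945 = -1122425
-3984 − 360 = -4344;  -24072 − 4344 = -28416;  -105118 − 28416 = -133534;  -370945 − 133534 = -504479;  -1122425 − 504479 = -1626904
-4344 − 360 = -4704;  -28416 − 4704 = -33120;  -133534 − 33120 = -166654;  -504479 − 166654 = -671133;  -1626904 − 671133 = -2298037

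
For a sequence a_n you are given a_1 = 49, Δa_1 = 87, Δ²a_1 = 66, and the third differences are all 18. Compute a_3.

289

Build the table forward from the leading diagonal:
Δ³: 18, 18, 18
Δ²: 66, 84, 102
Δ: 87, 153, 237
a: 49, 136, 289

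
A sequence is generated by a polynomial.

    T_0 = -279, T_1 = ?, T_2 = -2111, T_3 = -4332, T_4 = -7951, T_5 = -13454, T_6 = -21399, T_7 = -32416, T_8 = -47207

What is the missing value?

Using the last 7 terms:
D1: -2221, -3619, -5503, -7945, -11017, -14791
D2: -1398, -1884, -2442, -3072, -3774
D3: -486, -558, -630, -702
D4: -72, -72, -72
Constant fourth difference = -72.
Extend backward: -486 + 72 = -414;  -1398 + 414 = -984;  -2221 + 984 = -1237;  -2111 + 1237 = -874

-874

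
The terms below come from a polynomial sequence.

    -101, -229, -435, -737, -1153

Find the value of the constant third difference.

-18

Δ: -128, -206, -302, -416
Δ²: -78, -96, -114
Δ³: -18, -18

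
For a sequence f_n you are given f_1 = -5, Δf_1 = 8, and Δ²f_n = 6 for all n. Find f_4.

Build the table forward from the leading diagonal:
D2: 6  6  6  6
D1: 8  14  20  26
f: -5  3  17  37

37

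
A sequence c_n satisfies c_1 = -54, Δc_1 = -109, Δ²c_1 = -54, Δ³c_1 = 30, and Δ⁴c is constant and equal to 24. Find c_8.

-61

Build the table forward from the leading diagonal:
D4: 24, 24, 24, 24, 24, 24, 24, 24
D3: 30, 54, 78, 102, 126, 150, 174, 198
D2: -54, -24, 30, 108, 210, 336, 486, 660
D1: -109, -163, -187, -157, -49, 161, 497, 983
c: -54, -163, -326, -513, -670, -719, -558, -61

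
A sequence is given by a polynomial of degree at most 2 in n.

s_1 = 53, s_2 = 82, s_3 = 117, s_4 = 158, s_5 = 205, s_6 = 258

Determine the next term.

317

First differences: 29, 35, 41, 47, 53
Second differences: 6, 6, 6, 6
The second differences are constant (6).
53 + 6 = 59;  258 + 59 = 317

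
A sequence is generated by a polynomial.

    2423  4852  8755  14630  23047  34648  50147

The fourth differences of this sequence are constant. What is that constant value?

D1: 2429, 3903, 5875, 8417, 11601, 15499
D2: 1474, 1972, 2542, 3184, 3898
D3: 498, 570, 642, 714
D4: 72, 72, 72

72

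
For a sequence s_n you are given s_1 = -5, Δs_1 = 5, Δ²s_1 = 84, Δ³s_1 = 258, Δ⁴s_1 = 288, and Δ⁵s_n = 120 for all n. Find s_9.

43715

Build the table forward from the leading diagonal:
D5: 120, 120, 120, 120, 120, 120, 120, 120, 120
D4: 288, 408, 528, 648, 768, 888, 1008, 1128, 1248
D3: 258, 546, 954, 1482, 2130, 2898, 3786, 4794, 5922
D2: 84, 342, 888, 1842, 3324, 5454, 8352, 12138, 16932
D1: 5, 89, 431, 1319, 3161, 6485, 11939, 20291, 32429
s: -5, 0, 89, 520, 1839, 5000, 11485, 23424, 43715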